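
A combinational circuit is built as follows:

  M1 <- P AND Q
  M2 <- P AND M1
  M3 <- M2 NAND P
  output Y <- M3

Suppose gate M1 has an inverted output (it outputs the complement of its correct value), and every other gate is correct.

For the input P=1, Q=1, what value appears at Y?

Propagate with M1 forced: M1=0 [inverted output], M2=0, M3=1.
So Y = 1. (Without the fault it would be 0.)

1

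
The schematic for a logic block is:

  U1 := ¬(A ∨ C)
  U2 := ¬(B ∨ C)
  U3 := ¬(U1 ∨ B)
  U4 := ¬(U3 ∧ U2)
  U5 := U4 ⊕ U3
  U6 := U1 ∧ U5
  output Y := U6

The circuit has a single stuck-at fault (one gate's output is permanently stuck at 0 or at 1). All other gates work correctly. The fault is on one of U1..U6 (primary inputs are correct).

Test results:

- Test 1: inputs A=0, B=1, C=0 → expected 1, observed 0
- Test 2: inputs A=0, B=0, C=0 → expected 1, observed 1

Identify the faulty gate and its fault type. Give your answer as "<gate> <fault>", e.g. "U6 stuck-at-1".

U3 stuck-at-1

Fault-free values for test 1 (A=0, B=1, C=0): U1=1, U2=0, U3=0, U4=1, U5=1, U6=1, giving Y=1. Observed 0.
Test 1: faults giving observed 0 are {U1 stuck-at-0, U3 stuck-at-1, U4 stuck-at-0, U5 stuck-at-0, U6 stuck-at-0}.
Test 2 (A=0, B=0, C=0): fault-free U1=1, U2=1, U3=0, U4=1, U5=1, U6=1 → 1; observed 1. Eliminates U1 stuck-at-0, U4 stuck-at-0, U5 stuck-at-0, U6 stuck-at-0.
Only U3 stuck-at-1 is consistent with every test.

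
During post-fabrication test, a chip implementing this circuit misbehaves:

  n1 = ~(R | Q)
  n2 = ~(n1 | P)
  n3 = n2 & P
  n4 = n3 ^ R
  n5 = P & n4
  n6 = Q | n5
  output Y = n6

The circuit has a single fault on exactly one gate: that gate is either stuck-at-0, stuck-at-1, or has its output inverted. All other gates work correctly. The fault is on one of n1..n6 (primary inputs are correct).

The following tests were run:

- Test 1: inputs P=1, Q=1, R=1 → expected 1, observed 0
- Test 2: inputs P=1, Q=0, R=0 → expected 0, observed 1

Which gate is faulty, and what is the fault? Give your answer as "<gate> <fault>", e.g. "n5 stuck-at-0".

n6 inverted output

Fault-free values for test 1 (P=1, Q=1, R=1): n1=0, n2=0, n3=0, n4=1, n5=1, n6=1, giving Y=1. Observed 0.
Test 1: faults giving observed 0 are {n6 stuck-at-0, n6 inverted output}.
Test 2 (P=1, Q=0, R=0): fault-free n1=1, n2=0, n3=0, n4=0, n5=0, n6=0 → 0; observed 1. Eliminates n6 stuck-at-0.
Only n6 inverted output is consistent with every test.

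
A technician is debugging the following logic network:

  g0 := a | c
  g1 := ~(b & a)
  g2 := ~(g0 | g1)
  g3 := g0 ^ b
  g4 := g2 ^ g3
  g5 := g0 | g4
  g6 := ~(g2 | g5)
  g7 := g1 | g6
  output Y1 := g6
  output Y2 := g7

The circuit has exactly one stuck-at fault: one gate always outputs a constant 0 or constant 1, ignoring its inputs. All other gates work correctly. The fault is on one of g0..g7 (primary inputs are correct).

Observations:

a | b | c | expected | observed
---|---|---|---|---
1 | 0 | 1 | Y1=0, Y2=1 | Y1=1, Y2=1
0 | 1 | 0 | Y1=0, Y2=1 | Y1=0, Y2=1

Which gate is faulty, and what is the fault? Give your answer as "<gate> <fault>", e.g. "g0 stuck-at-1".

Fault-free values for test 1 (a=1, b=0, c=1): g0=1, g1=1, g2=0, g3=1, g4=1, g5=1, g6=0, g7=1, giving Y1=0, Y2=1. Observed Y1=1, Y2=1.
Test 1: faults giving observed Y1=1, Y2=1 are {g0 stuck-at-0, g5 stuck-at-0, g6 stuck-at-1}.
Test 2 (a=0, b=1, c=0): fault-free g0=0, g1=1, g2=0, g3=1, g4=1, g5=1, g6=0, g7=1 → Y1=0, Y2=1; observed Y1=0, Y2=1. Eliminates g5 stuck-at-0, g6 stuck-at-1.
Only g0 stuck-at-0 is consistent with every test.

g0 stuck-at-0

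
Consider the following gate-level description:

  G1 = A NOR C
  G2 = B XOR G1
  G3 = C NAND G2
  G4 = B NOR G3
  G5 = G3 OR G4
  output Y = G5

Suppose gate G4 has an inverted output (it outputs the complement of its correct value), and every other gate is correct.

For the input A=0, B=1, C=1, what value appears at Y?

1

Propagate with G4 forced: G1=0, G2=1, G3=0, G4=1 [inverted output], G5=1.
So Y = 1. (Without the fault it would be 0.)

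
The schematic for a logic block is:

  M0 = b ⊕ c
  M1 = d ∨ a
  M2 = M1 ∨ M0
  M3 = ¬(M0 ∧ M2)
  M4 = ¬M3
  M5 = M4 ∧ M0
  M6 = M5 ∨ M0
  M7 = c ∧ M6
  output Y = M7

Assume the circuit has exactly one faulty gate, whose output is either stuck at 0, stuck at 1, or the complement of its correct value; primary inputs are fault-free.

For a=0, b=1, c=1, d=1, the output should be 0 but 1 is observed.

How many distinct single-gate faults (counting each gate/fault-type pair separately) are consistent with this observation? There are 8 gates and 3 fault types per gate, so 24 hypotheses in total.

8

Fault-free: M0=0, M1=1, M2=1, M3=1, M4=0, M5=0, M6=0, M7=0 → 0. Observed 1.
  M0: stuck-at-1, inverted output ✓; others ✗
  M1: none of the 3 fault types match ✗
  M2: none of the 3 fault types match ✗
  M3: none of the 3 fault types match ✗
  M4: none of the 3 fault types match ✗
  M5: stuck-at-1, inverted output ✓; others ✗
  M6: stuck-at-1, inverted output ✓; others ✗
  M7: stuck-at-1, inverted output ✓; others ✗
Consistent faults: {M0 stuck-at-1, M0 inverted output, M5 stuck-at-1, M5 inverted output, M6 stuck-at-1, M6 inverted output, M7 stuck-at-1, M7 inverted output} — 8 in all.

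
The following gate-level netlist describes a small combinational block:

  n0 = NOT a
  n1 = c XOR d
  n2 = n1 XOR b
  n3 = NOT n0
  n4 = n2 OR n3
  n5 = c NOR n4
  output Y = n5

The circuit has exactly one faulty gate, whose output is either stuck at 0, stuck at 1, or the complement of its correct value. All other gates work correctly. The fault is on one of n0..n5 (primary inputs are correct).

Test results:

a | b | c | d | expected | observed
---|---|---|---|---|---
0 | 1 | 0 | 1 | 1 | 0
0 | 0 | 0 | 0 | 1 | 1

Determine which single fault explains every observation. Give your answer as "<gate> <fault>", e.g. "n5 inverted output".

n1 stuck-at-0

Fault-free values for test 1 (a=0, b=1, c=0, d=1): n0=1, n1=1, n2=0, n3=0, n4=0, n5=1, giving Y=1. Observed 0.
Test 1: faults giving observed 0 are {n0 stuck-at-0, n0 inverted output, n1 stuck-at-0, n1 inverted output, n2 stuck-at-1, n2 inverted output, n3 stuck-at-1, n3 inverted output, n4 stuck-at-1, n4 inverted output, n5 stuck-at-0, n5 inverted output}.
Test 2 (a=0, b=0, c=0, d=0): fault-free n0=1, n1=0, n2=0, n3=0, n4=0, n5=1 → 1; observed 1. Eliminates n0 stuck-at-0, n0 inverted output, n1 inverted output, n2 stuck-at-1, n2 inverted output, n3 stuck-at-1, n3 inverted output, n4 stuck-at-1, n4 inverted output, n5 stuck-at-0, n5 inverted output.
Only n1 stuck-at-0 is consistent with every test.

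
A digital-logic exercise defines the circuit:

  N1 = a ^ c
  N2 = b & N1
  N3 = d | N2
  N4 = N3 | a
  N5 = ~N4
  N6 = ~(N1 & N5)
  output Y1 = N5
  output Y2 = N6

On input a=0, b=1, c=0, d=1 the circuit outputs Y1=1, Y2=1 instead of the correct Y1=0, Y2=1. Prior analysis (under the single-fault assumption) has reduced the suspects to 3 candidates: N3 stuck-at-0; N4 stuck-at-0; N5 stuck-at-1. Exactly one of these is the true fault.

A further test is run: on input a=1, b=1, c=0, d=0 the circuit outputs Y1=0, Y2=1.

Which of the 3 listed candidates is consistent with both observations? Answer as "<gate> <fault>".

Evaluate each candidate on input a=1, b=1, c=0, d=0:
  N3 stuck-at-0: N1=1, N2=1, N3=0 [stuck-at-0], N4=1, N5=0, N6=1 → Y1=0, Y2=1 — matches
  N4 stuck-at-0: N1=1, N2=1, N3=1, N4=0 [stuck-at-0], N5=1, N6=0 → Y1=1, Y2=0 — eliminated
  N5 stuck-at-1: N1=1, N2=1, N3=1, N4=1, N5=1 [stuck-at-1], N6=0 → Y1=1, Y2=0 — eliminated
Only N3 stuck-at-0 reproduces the observed Y1=0, Y2=1.

N3 stuck-at-0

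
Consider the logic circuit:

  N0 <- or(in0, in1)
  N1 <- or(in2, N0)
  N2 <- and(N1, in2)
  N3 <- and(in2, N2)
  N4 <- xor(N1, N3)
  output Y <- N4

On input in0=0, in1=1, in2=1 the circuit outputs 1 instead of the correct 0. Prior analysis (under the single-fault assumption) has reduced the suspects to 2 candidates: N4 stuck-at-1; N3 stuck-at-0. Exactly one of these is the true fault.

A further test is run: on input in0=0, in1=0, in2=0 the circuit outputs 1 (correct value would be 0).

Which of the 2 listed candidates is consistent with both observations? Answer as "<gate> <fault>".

N4 stuck-at-1

Evaluate each candidate on input in0=0, in1=0, in2=0:
  N4 stuck-at-1: N0=0, N1=0, N2=0, N3=0, N4=1 [stuck-at-1] → 1 — matches
  N3 stuck-at-0: N0=0, N1=0, N2=0, N3=0 [stuck-at-0], N4=0 → 0 — eliminated
Only N4 stuck-at-1 reproduces the observed 1.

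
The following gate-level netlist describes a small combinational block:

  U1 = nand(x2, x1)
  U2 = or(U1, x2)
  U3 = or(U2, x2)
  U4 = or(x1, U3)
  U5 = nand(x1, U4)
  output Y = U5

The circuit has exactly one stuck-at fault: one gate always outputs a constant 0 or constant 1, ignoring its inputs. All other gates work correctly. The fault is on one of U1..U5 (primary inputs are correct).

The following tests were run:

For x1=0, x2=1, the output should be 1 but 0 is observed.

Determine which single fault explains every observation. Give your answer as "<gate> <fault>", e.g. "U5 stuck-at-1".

Fault-free values for test 1 (x1=0, x2=1): U1=1, U2=1, U3=1, U4=1, U5=1, giving Y=1. Observed 0.
Test 1: faults giving observed 0 are {U5 stuck-at-0}.
Only U5 stuck-at-0 is consistent with every test.

U5 stuck-at-0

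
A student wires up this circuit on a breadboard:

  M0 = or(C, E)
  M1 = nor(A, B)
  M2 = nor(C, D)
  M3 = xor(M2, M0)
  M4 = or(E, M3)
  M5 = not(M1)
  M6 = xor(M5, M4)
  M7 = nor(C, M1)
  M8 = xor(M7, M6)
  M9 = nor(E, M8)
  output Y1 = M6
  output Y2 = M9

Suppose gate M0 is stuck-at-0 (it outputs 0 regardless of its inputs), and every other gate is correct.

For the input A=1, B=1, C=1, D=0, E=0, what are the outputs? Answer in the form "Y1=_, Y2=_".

Propagate with M0 forced: M0=0 [stuck-at-0], M1=0, M2=0, M3=0, M4=0, M5=1, M6=1, M7=0, M8=1, M9=0.
So the outputs are Y1=1, Y2=0. (Without the fault they would be Y1=0, Y2=1.)

Y1=1, Y2=0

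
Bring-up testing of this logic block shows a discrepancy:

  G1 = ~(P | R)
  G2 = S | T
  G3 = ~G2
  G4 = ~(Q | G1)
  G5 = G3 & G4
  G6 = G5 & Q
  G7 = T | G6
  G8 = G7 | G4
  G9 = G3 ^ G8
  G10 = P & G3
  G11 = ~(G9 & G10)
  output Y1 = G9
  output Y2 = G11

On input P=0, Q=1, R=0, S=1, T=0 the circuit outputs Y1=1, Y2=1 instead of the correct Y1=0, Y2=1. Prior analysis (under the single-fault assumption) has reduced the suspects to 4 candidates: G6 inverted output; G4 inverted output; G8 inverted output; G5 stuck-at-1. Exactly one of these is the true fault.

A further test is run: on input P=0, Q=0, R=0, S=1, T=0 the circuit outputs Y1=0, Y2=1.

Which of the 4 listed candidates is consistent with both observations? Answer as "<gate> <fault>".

G5 stuck-at-1

Evaluate each candidate on input P=0, Q=0, R=0, S=1, T=0:
  G6 inverted output: G1=1, G2=1, G3=0, G4=0, G5=0, G6=1 [inverted output], G7=1, G8=1, G9=1, G10=0, G11=1 → Y1=1, Y2=1 — eliminated
  G4 inverted output: G1=1, G2=1, G3=0, G4=1 [inverted output], G5=0, G6=0, G7=0, G8=1, G9=1, G10=0, G11=1 → Y1=1, Y2=1 — eliminated
  G8 inverted output: G1=1, G2=1, G3=0, G4=0, G5=0, G6=0, G7=0, G8=1 [inverted output], G9=1, G10=0, G11=1 → Y1=1, Y2=1 — eliminated
  G5 stuck-at-1: G1=1, G2=1, G3=0, G4=0, G5=1 [stuck-at-1], G6=0, G7=0, G8=0, G9=0, G10=0, G11=1 → Y1=0, Y2=1 — matches
Only G5 stuck-at-1 reproduces the observed Y1=0, Y2=1.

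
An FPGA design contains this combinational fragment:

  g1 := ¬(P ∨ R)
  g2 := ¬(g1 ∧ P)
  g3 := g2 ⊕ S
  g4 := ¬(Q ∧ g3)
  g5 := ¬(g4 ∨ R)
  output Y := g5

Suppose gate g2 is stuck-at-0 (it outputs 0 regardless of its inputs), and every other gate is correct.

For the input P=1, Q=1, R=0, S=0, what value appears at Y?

0

Propagate with g2 forced: g1=0, g2=0 [stuck-at-0], g3=0, g4=1, g5=0.
So Y = 0. (Without the fault it would be 1.)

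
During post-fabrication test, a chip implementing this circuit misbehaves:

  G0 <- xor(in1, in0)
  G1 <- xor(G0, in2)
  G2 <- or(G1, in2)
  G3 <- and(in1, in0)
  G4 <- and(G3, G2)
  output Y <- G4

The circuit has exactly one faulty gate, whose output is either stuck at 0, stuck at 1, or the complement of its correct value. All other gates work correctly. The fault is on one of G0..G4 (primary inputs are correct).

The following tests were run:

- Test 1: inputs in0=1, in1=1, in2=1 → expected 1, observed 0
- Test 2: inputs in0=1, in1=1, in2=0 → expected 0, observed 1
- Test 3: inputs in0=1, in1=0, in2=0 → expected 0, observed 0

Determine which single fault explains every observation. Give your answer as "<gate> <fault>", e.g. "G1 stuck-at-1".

G2 inverted output

Fault-free values for test 1 (in0=1, in1=1, in2=1): G0=0, G1=1, G2=1, G3=1, G4=1, giving Y=1. Observed 0.
Test 1: faults giving observed 0 are {G2 stuck-at-0, G2 inverted output, G3 stuck-at-0, G3 inverted output, G4 stuck-at-0, G4 inverted output}.
Test 2 (in0=1, in1=1, in2=0): fault-free G0=0, G1=0, G2=0, G3=1, G4=0 → 0; observed 1. Eliminates G2 stuck-at-0, G3 stuck-at-0, G3 inverted output, G4 stuck-at-0.
Test 3 (in0=1, in1=0, in2=0): fault-free G0=1, G1=1, G2=1, G3=0, G4=0 → 0; observed 0. Eliminates G4 inverted output.
Only G2 inverted output is consistent with every test.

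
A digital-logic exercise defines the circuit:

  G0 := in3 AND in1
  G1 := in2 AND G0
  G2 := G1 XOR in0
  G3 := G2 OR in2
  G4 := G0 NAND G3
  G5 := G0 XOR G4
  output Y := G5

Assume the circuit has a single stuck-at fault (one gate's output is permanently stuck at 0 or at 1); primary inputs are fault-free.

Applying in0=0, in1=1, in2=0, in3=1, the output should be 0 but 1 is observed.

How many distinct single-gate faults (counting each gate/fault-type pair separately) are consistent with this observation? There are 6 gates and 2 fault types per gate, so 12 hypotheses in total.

Fault-free: G0=1, G1=0, G2=0, G3=0, G4=1, G5=0 → 0. Observed 1.
  G0 stuck-at-0: output 1 ✓
  G0 stuck-at-1: output 0 ✗
  G1 stuck-at-0: output 0 ✗
  G1 stuck-at-1: output 1 ✓
  G2 stuck-at-0: output 0 ✗
  G2 stuck-at-1: output 1 ✓
  G3 stuck-at-0: output 0 ✗
  G3 stuck-at-1: output 1 ✓
  G4 stuck-at-0: output 1 ✓
  G4 stuck-at-1: output 0 ✗
  G5 stuck-at-0: output 0 ✗
  G5 stuck-at-1: output 1 ✓
Consistent faults: {G0 stuck-at-0, G1 stuck-at-1, G2 stuck-at-1, G3 stuck-at-1, G4 stuck-at-0, G5 stuck-at-1} — 6 in all.

6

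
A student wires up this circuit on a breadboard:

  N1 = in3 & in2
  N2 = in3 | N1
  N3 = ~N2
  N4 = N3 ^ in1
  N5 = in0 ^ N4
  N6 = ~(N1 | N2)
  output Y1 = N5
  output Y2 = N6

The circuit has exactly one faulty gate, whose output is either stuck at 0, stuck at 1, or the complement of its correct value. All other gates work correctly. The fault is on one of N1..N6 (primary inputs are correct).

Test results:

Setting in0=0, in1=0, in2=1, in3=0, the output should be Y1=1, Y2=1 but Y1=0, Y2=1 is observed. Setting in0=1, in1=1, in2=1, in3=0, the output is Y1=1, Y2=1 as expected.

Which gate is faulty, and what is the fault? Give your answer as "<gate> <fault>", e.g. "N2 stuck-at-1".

N4 stuck-at-0

Fault-free values for test 1 (in0=0, in1=0, in2=1, in3=0): N1=0, N2=0, N3=1, N4=1, N5=1, N6=1, giving Y1=1, Y2=1. Observed Y1=0, Y2=1.
Test 1: faults giving observed Y1=0, Y2=1 are {N3 stuck-at-0, N3 inverted output, N4 stuck-at-0, N4 inverted output, N5 stuck-at-0, N5 inverted output}.
Test 2 (in0=1, in1=1, in2=1, in3=0): fault-free N1=0, N2=0, N3=1, N4=0, N5=1, N6=1 → Y1=1, Y2=1; observed Y1=1, Y2=1. Eliminates N3 stuck-at-0, N3 inverted output, N4 inverted output, N5 stuck-at-0, N5 inverted output.
Only N4 stuck-at-0 is consistent with every test.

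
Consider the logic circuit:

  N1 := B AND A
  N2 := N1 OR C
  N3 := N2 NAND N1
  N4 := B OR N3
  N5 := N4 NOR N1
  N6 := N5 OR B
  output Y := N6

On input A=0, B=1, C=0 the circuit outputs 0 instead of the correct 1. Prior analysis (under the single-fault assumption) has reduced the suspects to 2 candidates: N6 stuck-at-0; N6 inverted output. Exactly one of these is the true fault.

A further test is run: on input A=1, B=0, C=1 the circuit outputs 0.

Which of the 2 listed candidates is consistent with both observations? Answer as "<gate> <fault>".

Evaluate each candidate on input A=1, B=0, C=1:
  N6 stuck-at-0: N1=0, N2=1, N3=1, N4=1, N5=0, N6=0 [stuck-at-0] → 0 — matches
  N6 inverted output: N1=0, N2=1, N3=1, N4=1, N5=0, N6=1 [inverted output] → 1 — eliminated
Only N6 stuck-at-0 reproduces the observed 0.

N6 stuck-at-0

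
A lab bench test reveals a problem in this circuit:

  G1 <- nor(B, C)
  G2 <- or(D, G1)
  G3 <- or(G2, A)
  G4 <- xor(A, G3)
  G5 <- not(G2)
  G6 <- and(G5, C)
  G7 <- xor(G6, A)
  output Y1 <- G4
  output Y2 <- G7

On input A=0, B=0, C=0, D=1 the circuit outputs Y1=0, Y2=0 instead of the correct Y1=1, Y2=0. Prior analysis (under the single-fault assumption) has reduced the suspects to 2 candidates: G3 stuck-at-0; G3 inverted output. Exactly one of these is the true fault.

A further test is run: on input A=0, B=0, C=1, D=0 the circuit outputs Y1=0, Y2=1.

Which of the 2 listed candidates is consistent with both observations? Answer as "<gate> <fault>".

Evaluate each candidate on input A=0, B=0, C=1, D=0:
  G3 stuck-at-0: G1=0, G2=0, G3=0 [stuck-at-0], G4=0, G5=1, G6=1, G7=1 → Y1=0, Y2=1 — matches
  G3 inverted output: G1=0, G2=0, G3=1 [inverted output], G4=1, G5=1, G6=1, G7=1 → Y1=1, Y2=1 — eliminated
Only G3 stuck-at-0 reproduces the observed Y1=0, Y2=1.

G3 stuck-at-0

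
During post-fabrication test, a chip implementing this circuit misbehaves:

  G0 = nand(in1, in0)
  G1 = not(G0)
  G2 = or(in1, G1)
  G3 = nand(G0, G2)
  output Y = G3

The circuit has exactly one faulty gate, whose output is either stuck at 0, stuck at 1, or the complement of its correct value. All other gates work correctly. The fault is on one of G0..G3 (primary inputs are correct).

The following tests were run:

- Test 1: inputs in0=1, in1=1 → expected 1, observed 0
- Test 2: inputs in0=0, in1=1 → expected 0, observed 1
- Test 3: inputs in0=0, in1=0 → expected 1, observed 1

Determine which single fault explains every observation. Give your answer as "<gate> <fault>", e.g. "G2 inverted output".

G0 inverted output

Fault-free values for test 1 (in0=1, in1=1): G0=0, G1=1, G2=1, G3=1, giving Y=1. Observed 0.
Test 1: faults giving observed 0 are {G0 stuck-at-1, G0 inverted output, G3 stuck-at-0, G3 inverted output}.
Test 2 (in0=0, in1=1): fault-free G0=1, G1=0, G2=1, G3=0 → 0; observed 1. Eliminates G0 stuck-at-1, G3 stuck-at-0.
Test 3 (in0=0, in1=0): fault-free G0=1, G1=0, G2=0, G3=1 → 1; observed 1. Eliminates G3 inverted output.
Only G0 inverted output is consistent with every test.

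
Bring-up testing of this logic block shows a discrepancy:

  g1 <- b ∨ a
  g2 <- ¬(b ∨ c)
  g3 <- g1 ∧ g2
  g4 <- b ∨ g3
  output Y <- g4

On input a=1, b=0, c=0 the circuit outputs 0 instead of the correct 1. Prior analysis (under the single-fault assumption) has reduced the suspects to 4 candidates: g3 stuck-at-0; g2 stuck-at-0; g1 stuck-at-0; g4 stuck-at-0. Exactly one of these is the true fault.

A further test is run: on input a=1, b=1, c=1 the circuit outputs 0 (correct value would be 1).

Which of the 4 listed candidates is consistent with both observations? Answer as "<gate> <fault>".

Evaluate each candidate on input a=1, b=1, c=1:
  g3 stuck-at-0: g1=1, g2=0, g3=0 [stuck-at-0], g4=1 → 1 — eliminated
  g2 stuck-at-0: g1=1, g2=0 [stuck-at-0], g3=0, g4=1 → 1 — eliminated
  g1 stuck-at-0: g1=0 [stuck-at-0], g2=0, g3=0, g4=1 → 1 — eliminated
  g4 stuck-at-0: g1=1, g2=0, g3=0, g4=0 [stuck-at-0] → 0 — matches
Only g4 stuck-at-0 reproduces the observed 0.

g4 stuck-at-0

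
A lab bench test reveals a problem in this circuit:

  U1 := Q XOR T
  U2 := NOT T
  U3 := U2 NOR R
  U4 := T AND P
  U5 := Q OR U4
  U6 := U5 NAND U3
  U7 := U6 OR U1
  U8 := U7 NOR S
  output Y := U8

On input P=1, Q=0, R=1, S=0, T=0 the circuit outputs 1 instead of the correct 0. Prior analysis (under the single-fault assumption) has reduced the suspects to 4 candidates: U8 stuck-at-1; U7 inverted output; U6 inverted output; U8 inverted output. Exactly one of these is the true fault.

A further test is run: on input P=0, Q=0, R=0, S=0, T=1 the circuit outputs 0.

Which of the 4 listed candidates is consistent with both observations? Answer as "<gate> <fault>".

Evaluate each candidate on input P=0, Q=0, R=0, S=0, T=1:
  U8 stuck-at-1: U1=1, U2=0, U3=1, U4=0, U5=0, U6=1, U7=1, U8=1 [stuck-at-1] → 1 — eliminated
  U7 inverted output: U1=1, U2=0, U3=1, U4=0, U5=0, U6=1, U7=0 [inverted output], U8=1 → 1 — eliminated
  U6 inverted output: U1=1, U2=0, U3=1, U4=0, U5=0, U6=0 [inverted output], U7=1, U8=0 → 0 — matches
  U8 inverted output: U1=1, U2=0, U3=1, U4=0, U5=0, U6=1, U7=1, U8=1 [inverted output] → 1 — eliminated
Only U6 inverted output reproduces the observed 0.

U6 inverted output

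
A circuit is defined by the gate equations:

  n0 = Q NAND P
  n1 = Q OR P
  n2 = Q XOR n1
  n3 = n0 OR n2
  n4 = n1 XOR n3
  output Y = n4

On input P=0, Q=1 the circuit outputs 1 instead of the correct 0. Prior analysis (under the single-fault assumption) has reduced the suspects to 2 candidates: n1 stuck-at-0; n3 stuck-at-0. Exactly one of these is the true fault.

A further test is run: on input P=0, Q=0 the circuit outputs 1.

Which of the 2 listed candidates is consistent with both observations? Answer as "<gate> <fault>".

Evaluate each candidate on input P=0, Q=0:
  n1 stuck-at-0: n0=1, n1=0 [stuck-at-0], n2=0, n3=1, n4=1 → 1 — matches
  n3 stuck-at-0: n0=1, n1=0, n2=0, n3=0 [stuck-at-0], n4=0 → 0 — eliminated
Only n1 stuck-at-0 reproduces the observed 1.

n1 stuck-at-0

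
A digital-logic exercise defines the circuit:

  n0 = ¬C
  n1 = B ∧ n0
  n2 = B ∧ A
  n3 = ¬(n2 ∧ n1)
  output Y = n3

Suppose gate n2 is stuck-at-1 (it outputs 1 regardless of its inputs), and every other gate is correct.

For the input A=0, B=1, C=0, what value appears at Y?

0

Propagate with n2 forced: n0=1, n1=1, n2=1 [stuck-at-1], n3=0.
So Y = 0. (Without the fault it would be 1.)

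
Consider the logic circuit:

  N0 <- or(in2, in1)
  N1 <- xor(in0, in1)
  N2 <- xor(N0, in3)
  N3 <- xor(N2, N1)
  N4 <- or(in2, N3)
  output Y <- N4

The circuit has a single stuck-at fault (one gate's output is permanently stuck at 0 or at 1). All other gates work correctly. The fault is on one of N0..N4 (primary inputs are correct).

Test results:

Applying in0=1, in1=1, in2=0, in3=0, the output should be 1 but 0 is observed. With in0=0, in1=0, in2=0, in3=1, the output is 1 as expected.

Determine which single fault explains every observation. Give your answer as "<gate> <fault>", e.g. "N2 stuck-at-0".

Fault-free values for test 1 (in0=1, in1=1, in2=0, in3=0): N0=1, N1=0, N2=1, N3=1, N4=1, giving Y=1. Observed 0.
Test 1: faults giving observed 0 are {N0 stuck-at-0, N1 stuck-at-1, N2 stuck-at-0, N3 stuck-at-0, N4 stuck-at-0}.
Test 2 (in0=0, in1=0, in2=0, in3=1): fault-free N0=0, N1=0, N2=1, N3=1, N4=1 → 1; observed 1. Eliminates N1 stuck-at-1, N2 stuck-at-0, N3 stuck-at-0, N4 stuck-at-0.
Only N0 stuck-at-0 is consistent with every test.

N0 stuck-at-0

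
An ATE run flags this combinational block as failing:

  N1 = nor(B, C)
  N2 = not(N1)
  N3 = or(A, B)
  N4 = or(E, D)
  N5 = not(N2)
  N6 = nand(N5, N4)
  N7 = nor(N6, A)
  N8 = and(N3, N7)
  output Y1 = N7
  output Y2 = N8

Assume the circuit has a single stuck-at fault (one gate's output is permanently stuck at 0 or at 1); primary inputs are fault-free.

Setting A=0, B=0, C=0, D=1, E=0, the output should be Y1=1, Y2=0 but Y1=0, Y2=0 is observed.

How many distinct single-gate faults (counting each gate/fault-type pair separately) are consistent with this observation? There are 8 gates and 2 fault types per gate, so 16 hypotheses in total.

6

Fault-free: N1=1, N2=0, N3=0, N4=1, N5=1, N6=0, N7=1, N8=0 → Y1=1, Y2=0. Observed Y1=0, Y2=0.
  N1: stuck-at-0 ✓; others ✗
  N2: stuck-at-1 ✓; others ✗
  N3: none of the 2 fault types match ✗
  N4: stuck-at-0 ✓; others ✗
  N5: stuck-at-0 ✓; others ✗
  N6: stuck-at-1 ✓; others ✗
  N7: stuck-at-0 ✓; others ✗
  N8: none of the 2 fault types match ✗
Consistent faults: {N1 stuck-at-0, N2 stuck-at-1, N4 stuck-at-0, N5 stuck-at-0, N6 stuck-at-1, N7 stuck-at-0} — 6 in all.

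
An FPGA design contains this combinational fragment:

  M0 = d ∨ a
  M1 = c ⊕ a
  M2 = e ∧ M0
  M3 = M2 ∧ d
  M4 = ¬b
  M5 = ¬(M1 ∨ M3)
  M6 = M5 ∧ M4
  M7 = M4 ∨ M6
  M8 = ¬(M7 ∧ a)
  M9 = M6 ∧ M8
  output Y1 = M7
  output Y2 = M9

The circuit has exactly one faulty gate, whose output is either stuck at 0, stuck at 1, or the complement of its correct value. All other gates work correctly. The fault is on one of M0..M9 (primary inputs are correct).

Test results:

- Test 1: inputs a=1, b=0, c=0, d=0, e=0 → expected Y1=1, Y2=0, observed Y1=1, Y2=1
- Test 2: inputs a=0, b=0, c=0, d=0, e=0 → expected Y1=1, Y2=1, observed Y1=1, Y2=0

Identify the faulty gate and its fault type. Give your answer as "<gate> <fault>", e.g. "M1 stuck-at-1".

M9 inverted output

Fault-free values for test 1 (a=1, b=0, c=0, d=0, e=0): M0=1, M1=1, M2=0, M3=0, M4=1, M5=0, M6=0, M7=1, M8=0, M9=0, giving Y1=1, Y2=0. Observed Y1=1, Y2=1.
Test 1: faults giving observed Y1=1, Y2=1 are {M9 stuck-at-1, M9 inverted output}.
Test 2 (a=0, b=0, c=0, d=0, e=0): fault-free M0=0, M1=0, M2=0, M3=0, M4=1, M5=1, M6=1, M7=1, M8=1, M9=1 → Y1=1, Y2=1; observed Y1=1, Y2=0. Eliminates M9 stuck-at-1.
Only M9 inverted output is consistent with every test.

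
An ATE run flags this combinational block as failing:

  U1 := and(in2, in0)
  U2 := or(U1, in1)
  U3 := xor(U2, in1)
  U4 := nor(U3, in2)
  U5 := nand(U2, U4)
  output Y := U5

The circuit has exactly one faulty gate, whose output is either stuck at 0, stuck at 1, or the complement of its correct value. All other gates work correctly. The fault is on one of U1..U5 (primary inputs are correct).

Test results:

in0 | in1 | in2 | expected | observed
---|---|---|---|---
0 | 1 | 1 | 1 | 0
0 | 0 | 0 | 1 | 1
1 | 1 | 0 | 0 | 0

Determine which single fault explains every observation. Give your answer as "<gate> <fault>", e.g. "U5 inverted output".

U4 stuck-at-1

Fault-free values for test 1 (in0=0, in1=1, in2=1): U1=0, U2=1, U3=0, U4=0, U5=1, giving Y=1. Observed 0.
Test 1: faults giving observed 0 are {U4 stuck-at-1, U4 inverted output, U5 stuck-at-0, U5 inverted output}.
Test 2 (in0=0, in1=0, in2=0): fault-free U1=0, U2=0, U3=0, U4=1, U5=1 → 1; observed 1. Eliminates U5 stuck-at-0, U5 inverted output.
Test 3 (in0=1, in1=1, in2=0): fault-free U1=0, U2=1, U3=0, U4=1, U5=0 → 0; observed 0. Eliminates U4 inverted output.
Only U4 stuck-at-1 is consistent with every test.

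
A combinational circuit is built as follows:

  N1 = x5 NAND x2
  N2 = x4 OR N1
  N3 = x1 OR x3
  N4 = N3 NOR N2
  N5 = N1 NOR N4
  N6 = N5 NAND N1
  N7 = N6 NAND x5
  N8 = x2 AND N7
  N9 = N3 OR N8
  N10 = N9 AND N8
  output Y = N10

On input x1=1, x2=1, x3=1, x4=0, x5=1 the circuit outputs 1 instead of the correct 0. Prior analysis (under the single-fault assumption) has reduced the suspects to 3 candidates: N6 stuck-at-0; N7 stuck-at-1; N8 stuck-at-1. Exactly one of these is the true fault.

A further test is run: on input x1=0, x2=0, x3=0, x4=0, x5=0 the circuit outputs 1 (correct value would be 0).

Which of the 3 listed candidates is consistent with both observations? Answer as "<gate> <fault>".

Evaluate each candidate on input x1=0, x2=0, x3=0, x4=0, x5=0:
  N6 stuck-at-0: N1=1, N2=1, N3=0, N4=0, N5=0, N6=0 [stuck-at-0], N7=1, N8=0, N9=0, N10=0 → 0 — eliminated
  N7 stuck-at-1: N1=1, N2=1, N3=0, N4=0, N5=0, N6=1, N7=1 [stuck-at-1], N8=0, N9=0, N10=0 → 0 — eliminated
  N8 stuck-at-1: N1=1, N2=1, N3=0, N4=0, N5=0, N6=1, N7=1, N8=1 [stuck-at-1], N9=1, N10=1 → 1 — matches
Only N8 stuck-at-1 reproduces the observed 1.

N8 stuck-at-1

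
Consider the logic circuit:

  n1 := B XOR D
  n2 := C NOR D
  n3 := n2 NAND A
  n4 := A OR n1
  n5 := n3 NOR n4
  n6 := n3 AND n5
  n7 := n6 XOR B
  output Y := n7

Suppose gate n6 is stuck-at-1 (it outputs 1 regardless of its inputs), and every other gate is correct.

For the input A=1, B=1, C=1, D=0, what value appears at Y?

Propagate with n6 forced: n1=1, n2=0, n3=1, n4=1, n5=0, n6=1 [stuck-at-1], n7=0.
So Y = 0. (Without the fault it would be 1.)

0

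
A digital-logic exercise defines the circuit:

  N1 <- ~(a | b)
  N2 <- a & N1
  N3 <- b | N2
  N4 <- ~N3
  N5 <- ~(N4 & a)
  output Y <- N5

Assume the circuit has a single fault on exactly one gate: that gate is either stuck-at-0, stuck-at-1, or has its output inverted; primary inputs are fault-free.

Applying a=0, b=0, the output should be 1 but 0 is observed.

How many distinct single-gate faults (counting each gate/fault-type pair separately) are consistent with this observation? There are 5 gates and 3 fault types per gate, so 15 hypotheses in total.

Fault-free: N1=1, N2=0, N3=0, N4=1, N5=1 → 1. Observed 0.
  N1: none of the 3 fault types match ✗
  N2: none of the 3 fault types match ✗
  N3: none of the 3 fault types match ✗
  N4: none of the 3 fault types match ✗
  N5: stuck-at-0, inverted output ✓; others ✗
Consistent faults: {N5 stuck-at-0, N5 inverted output} — 2 in all.

2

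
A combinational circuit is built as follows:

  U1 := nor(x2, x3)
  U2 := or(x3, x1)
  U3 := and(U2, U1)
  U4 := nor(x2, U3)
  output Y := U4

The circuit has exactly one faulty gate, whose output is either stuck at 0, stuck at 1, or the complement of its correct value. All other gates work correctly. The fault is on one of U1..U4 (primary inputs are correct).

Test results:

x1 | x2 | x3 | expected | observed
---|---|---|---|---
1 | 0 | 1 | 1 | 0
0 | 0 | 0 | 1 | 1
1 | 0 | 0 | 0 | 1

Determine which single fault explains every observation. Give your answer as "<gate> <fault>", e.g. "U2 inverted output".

Fault-free values for test 1 (x1=1, x2=0, x3=1): U1=0, U2=1, U3=0, U4=1, giving Y=1. Observed 0.
Test 1: faults giving observed 0 are {U1 stuck-at-1, U1 inverted output, U3 stuck-at-1, U3 inverted output, U4 stuck-at-0, U4 inverted output}.
Test 2 (x1=0, x2=0, x3=0): fault-free U1=1, U2=0, U3=0, U4=1 → 1; observed 1. Eliminates U3 stuck-at-1, U3 inverted output, U4 stuck-at-0, U4 inverted output.
Test 3 (x1=1, x2=0, x3=0): fault-free U1=1, U2=1, U3=1, U4=0 → 0; observed 1. Eliminates U1 stuck-at-1.
Only U1 inverted output is consistent with every test.

U1 inverted output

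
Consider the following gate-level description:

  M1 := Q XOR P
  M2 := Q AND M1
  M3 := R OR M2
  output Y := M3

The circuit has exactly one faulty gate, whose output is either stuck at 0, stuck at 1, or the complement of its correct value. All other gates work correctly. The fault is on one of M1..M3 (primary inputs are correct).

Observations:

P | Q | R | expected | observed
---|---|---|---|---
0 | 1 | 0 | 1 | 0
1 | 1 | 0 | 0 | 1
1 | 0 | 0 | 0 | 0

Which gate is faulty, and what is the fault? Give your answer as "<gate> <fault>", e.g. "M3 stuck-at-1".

M1 inverted output

Fault-free values for test 1 (P=0, Q=1, R=0): M1=1, M2=1, M3=1, giving Y=1. Observed 0.
Test 1: faults giving observed 0 are {M1 stuck-at-0, M1 inverted output, M2 stuck-at-0, M2 inverted output, M3 stuck-at-0, M3 inverted output}.
Test 2 (P=1, Q=1, R=0): fault-free M1=0, M2=0, M3=0 → 0; observed 1. Eliminates M1 stuck-at-0, M2 stuck-at-0, M3 stuck-at-0.
Test 3 (P=1, Q=0, R=0): fault-free M1=1, M2=0, M3=0 → 0; observed 0. Eliminates M2 inverted output, M3 inverted output.
Only M1 inverted output is consistent with every test.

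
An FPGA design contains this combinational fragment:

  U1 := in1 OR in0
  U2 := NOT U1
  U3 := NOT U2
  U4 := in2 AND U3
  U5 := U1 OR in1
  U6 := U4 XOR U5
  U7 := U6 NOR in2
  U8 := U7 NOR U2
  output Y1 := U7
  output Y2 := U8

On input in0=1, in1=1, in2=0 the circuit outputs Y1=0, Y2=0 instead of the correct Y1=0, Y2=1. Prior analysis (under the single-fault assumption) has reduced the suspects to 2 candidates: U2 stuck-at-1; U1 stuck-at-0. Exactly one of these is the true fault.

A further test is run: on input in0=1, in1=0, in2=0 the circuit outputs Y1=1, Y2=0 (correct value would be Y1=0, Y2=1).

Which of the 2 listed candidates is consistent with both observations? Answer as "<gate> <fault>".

Evaluate each candidate on input in0=1, in1=0, in2=0:
  U2 stuck-at-1: U1=1, U2=1 [stuck-at-1], U3=0, U4=0, U5=1, U6=1, U7=0, U8=0 → Y1=0, Y2=0 — eliminated
  U1 stuck-at-0: U1=0 [stuck-at-0], U2=1, U3=0, U4=0, U5=0, U6=0, U7=1, U8=0 → Y1=1, Y2=0 — matches
Only U1 stuck-at-0 reproduces the observed Y1=1, Y2=0.

U1 stuck-at-0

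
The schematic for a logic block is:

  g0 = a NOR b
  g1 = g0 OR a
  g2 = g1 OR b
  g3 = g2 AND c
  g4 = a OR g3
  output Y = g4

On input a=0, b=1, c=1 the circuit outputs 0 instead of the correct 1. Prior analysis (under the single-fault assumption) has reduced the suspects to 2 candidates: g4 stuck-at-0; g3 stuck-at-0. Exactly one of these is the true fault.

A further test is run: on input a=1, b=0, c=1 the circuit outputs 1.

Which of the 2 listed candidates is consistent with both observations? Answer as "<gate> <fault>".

Evaluate each candidate on input a=1, b=0, c=1:
  g4 stuck-at-0: g0=0, g1=1, g2=1, g3=1, g4=0 [stuck-at-0] → 0 — eliminated
  g3 stuck-at-0: g0=0, g1=1, g2=1, g3=0 [stuck-at-0], g4=1 → 1 — matches
Only g3 stuck-at-0 reproduces the observed 1.

g3 stuck-at-0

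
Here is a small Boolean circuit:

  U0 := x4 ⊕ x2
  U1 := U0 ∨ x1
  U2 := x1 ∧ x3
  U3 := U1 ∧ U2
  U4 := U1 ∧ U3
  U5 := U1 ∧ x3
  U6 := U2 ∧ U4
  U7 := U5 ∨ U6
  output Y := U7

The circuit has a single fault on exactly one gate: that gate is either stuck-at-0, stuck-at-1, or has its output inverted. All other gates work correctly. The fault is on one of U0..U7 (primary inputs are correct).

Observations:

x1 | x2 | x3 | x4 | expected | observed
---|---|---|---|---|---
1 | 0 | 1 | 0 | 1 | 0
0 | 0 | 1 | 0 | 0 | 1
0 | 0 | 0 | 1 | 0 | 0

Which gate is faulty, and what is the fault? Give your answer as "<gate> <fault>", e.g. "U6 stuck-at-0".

Fault-free values for test 1 (x1=1, x2=0, x3=1, x4=0): U0=0, U1=1, U2=1, U3=1, U4=1, U5=1, U6=1, U7=1, giving Y=1. Observed 0.
Test 1: faults giving observed 0 are {U1 stuck-at-0, U1 inverted output, U7 stuck-at-0, U7 inverted output}.
Test 2 (x1=0, x2=0, x3=1, x4=0): fault-free U0=0, U1=0, U2=0, U3=0, U4=0, U5=0, U6=0, U7=0 → 0; observed 1. Eliminates U1 stuck-at-0, U7 stuck-at-0.
Test 3 (x1=0, x2=0, x3=0, x4=1): fault-free U0=1, U1=1, U2=0, U3=0, U4=0, U5=0, U6=0, U7=0 → 0; observed 0. Eliminates U7 inverted output.
Only U1 inverted output is consistent with every test.

U1 inverted output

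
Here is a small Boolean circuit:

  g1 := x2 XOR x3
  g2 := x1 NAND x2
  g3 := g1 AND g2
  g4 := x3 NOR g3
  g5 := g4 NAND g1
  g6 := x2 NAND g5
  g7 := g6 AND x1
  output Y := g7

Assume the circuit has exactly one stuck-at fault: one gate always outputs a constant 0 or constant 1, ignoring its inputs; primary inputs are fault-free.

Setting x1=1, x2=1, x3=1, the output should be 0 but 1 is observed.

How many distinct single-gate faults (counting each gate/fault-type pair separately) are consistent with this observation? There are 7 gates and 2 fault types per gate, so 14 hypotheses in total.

3

Fault-free: g1=0, g2=0, g3=0, g4=0, g5=1, g6=0, g7=0 → 0. Observed 1.
  g1 stuck-at-0: output 0 ✗
  g1 stuck-at-1: output 0 ✗
  g2 stuck-at-0: output 0 ✗
  g2 stuck-at-1: output 0 ✗
  g3 stuck-at-0: output 0 ✗
  g3 stuck-at-1: output 0 ✗
  g4 stuck-at-0: output 0 ✗
  g4 stuck-at-1: output 0 ✗
  g5 stuck-at-0: output 1 ✓
  g5 stuck-at-1: output 0 ✗
  g6 stuck-at-0: output 0 ✗
  g6 stuck-at-1: output 1 ✓
  g7 stuck-at-0: output 0 ✗
  g7 stuck-at-1: output 1 ✓
Consistent faults: {g5 stuck-at-0, g6 stuck-at-1, g7 stuck-at-1} — 3 in all.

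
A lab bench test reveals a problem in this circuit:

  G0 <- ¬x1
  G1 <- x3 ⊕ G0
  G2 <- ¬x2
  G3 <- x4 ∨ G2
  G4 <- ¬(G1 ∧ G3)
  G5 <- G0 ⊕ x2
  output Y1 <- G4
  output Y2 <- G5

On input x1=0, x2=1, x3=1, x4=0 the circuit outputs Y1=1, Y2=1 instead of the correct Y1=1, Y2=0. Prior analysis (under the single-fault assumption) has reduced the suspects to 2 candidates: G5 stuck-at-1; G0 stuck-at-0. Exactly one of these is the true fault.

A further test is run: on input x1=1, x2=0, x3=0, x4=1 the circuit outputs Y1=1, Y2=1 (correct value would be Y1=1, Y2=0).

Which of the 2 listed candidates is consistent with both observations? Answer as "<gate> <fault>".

Evaluate each candidate on input x1=1, x2=0, x3=0, x4=1:
  G5 stuck-at-1: G0=0, G1=0, G2=1, G3=1, G4=1, G5=1 [stuck-at-1] → Y1=1, Y2=1 — matches
  G0 stuck-at-0: G0=0 [stuck-at-0], G1=0, G2=1, G3=1, G4=1, G5=0 → Y1=1, Y2=0 — eliminated
Only G5 stuck-at-1 reproduces the observed Y1=1, Y2=1.

G5 stuck-at-1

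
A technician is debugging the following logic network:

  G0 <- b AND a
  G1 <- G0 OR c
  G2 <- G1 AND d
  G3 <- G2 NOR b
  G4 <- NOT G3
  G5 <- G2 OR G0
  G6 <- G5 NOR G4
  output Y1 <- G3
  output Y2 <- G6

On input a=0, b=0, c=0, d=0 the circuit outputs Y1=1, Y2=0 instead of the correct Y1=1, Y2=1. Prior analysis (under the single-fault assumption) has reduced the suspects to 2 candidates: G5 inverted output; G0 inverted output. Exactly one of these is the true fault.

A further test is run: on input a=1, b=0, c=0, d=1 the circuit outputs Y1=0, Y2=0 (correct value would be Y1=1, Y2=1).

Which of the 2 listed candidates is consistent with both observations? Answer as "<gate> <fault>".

Evaluate each candidate on input a=1, b=0, c=0, d=1:
  G5 inverted output: G0=0, G1=0, G2=0, G3=1, G4=0, G5=1 [inverted output], G6=0 → Y1=1, Y2=0 — eliminated
  G0 inverted output: G0=1 [inverted output], G1=1, G2=1, G3=0, G4=1, G5=1, G6=0 → Y1=0, Y2=0 — matches
Only G0 inverted output reproduces the observed Y1=0, Y2=0.

G0 inverted output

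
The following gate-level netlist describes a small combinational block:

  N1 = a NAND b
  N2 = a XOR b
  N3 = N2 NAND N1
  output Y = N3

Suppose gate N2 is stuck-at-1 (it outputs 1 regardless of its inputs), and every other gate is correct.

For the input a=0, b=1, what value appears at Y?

Propagate with N2 forced: N1=1, N2=1 [stuck-at-1], N3=0.
So Y = 0. (Same as the fault-free value — the fault is masked on this input.)

0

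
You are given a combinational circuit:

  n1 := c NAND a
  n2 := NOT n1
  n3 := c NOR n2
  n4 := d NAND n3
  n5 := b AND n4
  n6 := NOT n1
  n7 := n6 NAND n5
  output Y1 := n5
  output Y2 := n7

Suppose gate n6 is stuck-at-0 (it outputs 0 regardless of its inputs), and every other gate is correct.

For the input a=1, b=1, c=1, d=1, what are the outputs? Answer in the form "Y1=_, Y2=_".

Y1=1, Y2=1

Propagate with n6 forced: n1=0, n2=1, n3=0, n4=1, n5=1, n6=0 [stuck-at-0], n7=1.
So the outputs are Y1=1, Y2=1. (Without the fault they would be Y1=1, Y2=0.)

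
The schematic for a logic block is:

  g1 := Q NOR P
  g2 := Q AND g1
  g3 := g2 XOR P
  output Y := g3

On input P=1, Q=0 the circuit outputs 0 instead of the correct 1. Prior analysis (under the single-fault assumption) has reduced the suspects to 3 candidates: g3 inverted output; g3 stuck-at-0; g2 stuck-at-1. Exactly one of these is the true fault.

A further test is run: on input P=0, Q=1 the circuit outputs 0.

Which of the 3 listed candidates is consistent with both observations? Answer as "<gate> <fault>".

g3 stuck-at-0

Evaluate each candidate on input P=0, Q=1:
  g3 inverted output: g1=0, g2=0, g3=1 [inverted output] → 1 — eliminated
  g3 stuck-at-0: g1=0, g2=0, g3=0 [stuck-at-0] → 0 — matches
  g2 stuck-at-1: g1=0, g2=1 [stuck-at-1], g3=1 → 1 — eliminated
Only g3 stuck-at-0 reproduces the observed 0.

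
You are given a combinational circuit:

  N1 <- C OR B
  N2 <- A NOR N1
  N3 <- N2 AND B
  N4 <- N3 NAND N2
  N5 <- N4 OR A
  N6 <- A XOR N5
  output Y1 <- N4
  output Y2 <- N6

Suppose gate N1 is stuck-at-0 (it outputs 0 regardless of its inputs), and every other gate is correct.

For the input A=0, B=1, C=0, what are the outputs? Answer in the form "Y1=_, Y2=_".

Propagate with N1 forced: N1=0 [stuck-at-0], N2=1, N3=1, N4=0, N5=0, N6=0.
So the outputs are Y1=0, Y2=0. (Without the fault they would be Y1=1, Y2=1.)

Y1=0, Y2=0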